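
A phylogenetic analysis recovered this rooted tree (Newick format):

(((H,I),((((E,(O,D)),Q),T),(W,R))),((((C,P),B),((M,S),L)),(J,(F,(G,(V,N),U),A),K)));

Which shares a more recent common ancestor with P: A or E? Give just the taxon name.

A

The MRCA of P and A subtends ((((C,P),B),((M,S),L)),(J,(F,(G,(V,N),U),A),K)) (14 taxa).
The MRCA of P and E is the root, subtending the entire tree (23 taxa).
The first is nested inside the second, so P shares a more recent common ancestor with A.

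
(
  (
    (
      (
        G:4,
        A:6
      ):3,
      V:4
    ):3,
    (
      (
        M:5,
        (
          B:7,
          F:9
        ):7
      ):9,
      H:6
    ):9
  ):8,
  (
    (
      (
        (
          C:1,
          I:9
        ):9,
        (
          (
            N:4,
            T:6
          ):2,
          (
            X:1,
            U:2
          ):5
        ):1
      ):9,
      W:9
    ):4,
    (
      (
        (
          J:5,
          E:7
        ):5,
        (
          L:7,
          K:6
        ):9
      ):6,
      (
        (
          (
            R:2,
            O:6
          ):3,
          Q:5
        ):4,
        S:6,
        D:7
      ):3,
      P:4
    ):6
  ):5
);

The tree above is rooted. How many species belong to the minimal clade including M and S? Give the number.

24

The MRCA of M and S is the root, so the clade is the entire tree.
That clade contains 24 terminal taxa: A, B, C, D, E, F, G, H, I, J, K, L, M, N, O, P, Q, R, S, T, U, V, W, X.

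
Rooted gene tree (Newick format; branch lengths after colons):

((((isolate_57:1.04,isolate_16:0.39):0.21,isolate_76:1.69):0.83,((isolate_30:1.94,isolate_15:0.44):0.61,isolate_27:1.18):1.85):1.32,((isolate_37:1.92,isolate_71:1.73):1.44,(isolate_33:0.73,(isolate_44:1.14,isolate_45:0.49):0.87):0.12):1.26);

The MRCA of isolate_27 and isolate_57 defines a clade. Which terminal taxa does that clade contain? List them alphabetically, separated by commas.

Tracing isolate_27: it sits inside ((isolate_30,isolate_15),isolate_27).
Tracing isolate_57: it sits inside (isolate_57,isolate_16).
The smallest clade enclosing both is (((isolate_57,isolate_16),isolate_76),((isolate_30,isolate_15),isolate_27)); the answer is its 6 terminal taxa in alphabetical order.

isolate_15, isolate_16, isolate_27, isolate_30, isolate_57, isolate_76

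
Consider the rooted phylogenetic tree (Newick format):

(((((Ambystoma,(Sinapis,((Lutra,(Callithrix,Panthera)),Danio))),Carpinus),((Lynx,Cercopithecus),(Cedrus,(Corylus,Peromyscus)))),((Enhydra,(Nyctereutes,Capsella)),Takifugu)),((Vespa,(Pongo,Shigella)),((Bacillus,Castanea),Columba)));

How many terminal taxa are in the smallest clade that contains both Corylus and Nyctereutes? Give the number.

16

The MRCA of Corylus and Nyctereutes is the node subtending ((((Ambystoma,(Sinapis,((Lutra,(Callithrix,Panthera)),Danio))),Carpinus),((Lynx,Cercopithecus),(Cedrus,(Corylus,Peromyscus)))),((Enhydra,(Nyctereutes,Capsella)),Takifugu)).
That clade contains 16 terminal taxa: Ambystoma, Callithrix, Capsella, Carpinus, Cedrus, Cercopithecus, Corylus, Danio, Enhydra, Lutra, Lynx, Nyctereutes, Panthera, Peromyscus, Sinapis, Takifugu.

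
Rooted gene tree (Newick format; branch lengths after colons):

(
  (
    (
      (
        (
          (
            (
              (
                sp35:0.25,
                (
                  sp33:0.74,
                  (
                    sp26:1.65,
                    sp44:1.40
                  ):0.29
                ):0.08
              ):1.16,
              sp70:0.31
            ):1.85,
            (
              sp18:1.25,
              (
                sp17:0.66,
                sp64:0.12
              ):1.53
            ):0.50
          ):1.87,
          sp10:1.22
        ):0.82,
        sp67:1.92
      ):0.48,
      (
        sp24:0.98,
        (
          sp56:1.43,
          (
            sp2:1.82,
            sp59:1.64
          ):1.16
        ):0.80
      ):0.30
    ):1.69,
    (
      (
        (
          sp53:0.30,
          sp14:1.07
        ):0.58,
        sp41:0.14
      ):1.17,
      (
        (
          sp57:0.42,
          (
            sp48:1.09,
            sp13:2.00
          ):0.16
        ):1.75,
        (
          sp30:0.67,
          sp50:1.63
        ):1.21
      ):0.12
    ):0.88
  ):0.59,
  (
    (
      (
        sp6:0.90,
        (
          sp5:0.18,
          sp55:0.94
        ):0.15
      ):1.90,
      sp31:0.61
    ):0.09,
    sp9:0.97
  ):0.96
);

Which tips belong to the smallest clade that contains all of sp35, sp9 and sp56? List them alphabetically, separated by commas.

sp10, sp13, sp14, sp17, sp18, sp2, sp24, sp26, sp30, sp31, sp33, sp35, sp41, sp44, sp48, sp5, sp50, sp53, sp55, sp56, sp57, sp59, sp6, sp64, sp67, sp70, sp9

Tracing sp35: it sits inside (sp35,(sp33,(sp26,sp44))).
Tracing sp9: it sits inside (((sp6,(sp5,sp55)),sp31),sp9).
Tracing sp56: it sits inside (sp56,(sp2,sp59)).
The smallest clade enclosing all 3 is the whole tree (their MRCA is the root), so the answer is all 27 tips in alphabetical order.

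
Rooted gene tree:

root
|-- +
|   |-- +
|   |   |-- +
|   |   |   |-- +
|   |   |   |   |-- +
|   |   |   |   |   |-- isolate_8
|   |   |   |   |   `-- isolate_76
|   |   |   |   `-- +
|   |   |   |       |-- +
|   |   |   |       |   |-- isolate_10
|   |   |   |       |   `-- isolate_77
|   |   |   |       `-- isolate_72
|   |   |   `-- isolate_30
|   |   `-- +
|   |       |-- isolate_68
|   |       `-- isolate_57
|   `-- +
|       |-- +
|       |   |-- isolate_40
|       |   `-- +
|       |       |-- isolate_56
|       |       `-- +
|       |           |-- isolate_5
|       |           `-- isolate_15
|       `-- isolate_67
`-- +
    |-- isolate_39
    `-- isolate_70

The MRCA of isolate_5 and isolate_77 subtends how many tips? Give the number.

The MRCA of isolate_5 and isolate_77 is the node subtending (((((isolate_8,isolate_76),((isolate_10,isolate_77),isolate_72)),isolate_30),(isolate_68,isolate_57)),((isolate_40,(isolate_56,(isolate_5,isolate_15))),isolate_67)).
That clade contains 13 terminal taxa: isolate_10, isolate_15, isolate_30, isolate_40, isolate_5, isolate_56, isolate_57, isolate_67, isolate_68, isolate_72, isolate_76, isolate_77, isolate_8.

13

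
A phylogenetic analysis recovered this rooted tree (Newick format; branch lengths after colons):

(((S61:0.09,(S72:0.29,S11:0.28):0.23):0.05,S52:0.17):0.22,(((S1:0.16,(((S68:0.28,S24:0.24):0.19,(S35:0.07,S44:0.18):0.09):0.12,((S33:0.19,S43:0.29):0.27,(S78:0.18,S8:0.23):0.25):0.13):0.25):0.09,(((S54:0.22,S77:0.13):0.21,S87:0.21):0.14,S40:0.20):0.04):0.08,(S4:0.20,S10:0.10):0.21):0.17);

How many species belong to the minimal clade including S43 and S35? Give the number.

8

The MRCA of S43 and S35 is the node subtending (((S68,S24),(S35,S44)),((S33,S43),(S78,S8))).
That clade contains 8 terminal taxa: S24, S33, S35, S43, S44, S68, S78, S8.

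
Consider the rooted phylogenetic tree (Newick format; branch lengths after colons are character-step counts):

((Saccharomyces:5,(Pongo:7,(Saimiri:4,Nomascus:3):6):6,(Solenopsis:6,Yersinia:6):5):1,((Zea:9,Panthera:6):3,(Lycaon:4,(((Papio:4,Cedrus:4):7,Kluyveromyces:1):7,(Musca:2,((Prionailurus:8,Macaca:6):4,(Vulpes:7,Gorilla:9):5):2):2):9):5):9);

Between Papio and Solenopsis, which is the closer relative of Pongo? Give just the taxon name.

The MRCA of Pongo and Solenopsis subtends (Saccharomyces,(Pongo,(Saimiri,Nomascus)),(Solenopsis,Yersinia)) (6 taxa).
The MRCA of Pongo and Papio is the root, subtending the entire tree (17 taxa).
The first is nested inside the second, so Pongo shares a more recent common ancestor with Solenopsis.

Solenopsis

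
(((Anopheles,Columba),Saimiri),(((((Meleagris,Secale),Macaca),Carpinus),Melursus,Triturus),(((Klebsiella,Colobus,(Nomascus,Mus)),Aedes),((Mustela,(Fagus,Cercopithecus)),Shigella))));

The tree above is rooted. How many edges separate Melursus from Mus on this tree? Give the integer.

7

The MRCA of Melursus and Mus is the node subtending (((((Meleagris,Secale),Macaca),Carpinus),Melursus,Triturus),(((Klebsiella,Colobus,(Nomascus,Mus)),Aedes),((Mustela,(Fagus,Cercopithecus)),Shigella))).
From Melursus up to that node: 2 branches. From Mus up to the same node: 5 branches. Total: 2 + 5 = 7.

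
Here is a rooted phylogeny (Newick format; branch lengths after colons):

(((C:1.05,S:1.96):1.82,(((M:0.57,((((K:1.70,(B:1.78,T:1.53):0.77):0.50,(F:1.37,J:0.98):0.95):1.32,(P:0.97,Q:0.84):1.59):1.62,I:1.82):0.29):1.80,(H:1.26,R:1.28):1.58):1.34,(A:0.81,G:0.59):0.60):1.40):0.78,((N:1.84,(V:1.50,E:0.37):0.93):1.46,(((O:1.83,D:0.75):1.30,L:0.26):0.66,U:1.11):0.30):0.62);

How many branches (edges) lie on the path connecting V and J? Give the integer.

13

The MRCA of V and J is the root of the tree.
From V up to that node: 4 branches. From J up to the same node: 9 branches. Total: 4 + 9 = 13.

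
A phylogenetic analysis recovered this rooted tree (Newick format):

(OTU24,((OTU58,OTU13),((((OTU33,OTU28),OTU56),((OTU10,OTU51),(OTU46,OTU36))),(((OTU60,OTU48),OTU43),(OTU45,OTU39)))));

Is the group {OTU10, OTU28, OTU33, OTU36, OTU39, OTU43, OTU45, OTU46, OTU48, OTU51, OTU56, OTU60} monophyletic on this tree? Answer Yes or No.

The most recent common ancestor of these taxa subtends ((((OTU33,OTU28),OTU56),((OTU10,OTU51),(OTU46,OTU36))),(((OTU60,OTU48),OTU43),(OTU45,OTU39))).
That clade has exactly 12 tips — every listed taxon and nothing else — so the group is monophyletic.

Yes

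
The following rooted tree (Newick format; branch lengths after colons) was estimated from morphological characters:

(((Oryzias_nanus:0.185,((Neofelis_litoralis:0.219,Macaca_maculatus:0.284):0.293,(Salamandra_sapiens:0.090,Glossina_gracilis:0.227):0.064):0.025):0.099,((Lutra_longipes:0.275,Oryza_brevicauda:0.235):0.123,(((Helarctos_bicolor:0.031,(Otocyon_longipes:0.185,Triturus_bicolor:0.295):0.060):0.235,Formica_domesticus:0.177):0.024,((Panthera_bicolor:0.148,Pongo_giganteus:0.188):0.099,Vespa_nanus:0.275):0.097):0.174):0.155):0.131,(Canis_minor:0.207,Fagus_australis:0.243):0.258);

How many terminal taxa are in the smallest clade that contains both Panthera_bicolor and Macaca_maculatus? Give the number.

14

The MRCA of Panthera_bicolor and Macaca_maculatus is the node subtending ((Oryzias_nanus,((Neofelis_litoralis,Macaca_maculatus),(Salamandra_sapiens,Glossina_gracilis))),((Lutra_longipes,Oryza_brevicauda),(((Helarctos_bicolor,(Otocyon_longipes,Triturus_bicolor)),Formica_domesticus),((Panthera_bicolor,Pongo_giganteus),Vespa_nanus)))).
That clade contains 14 terminal taxa: Formica_domesticus, Glossina_gracilis, Helarctos_bicolor, Lutra_longipes, Macaca_maculatus, Neofelis_litoralis, Oryza_brevicauda, Oryzias_nanus, Otocyon_longipes, Panthera_bicolor, Pongo_giganteus, Salamandra_sapiens, Triturus_bicolor, Vespa_nanus.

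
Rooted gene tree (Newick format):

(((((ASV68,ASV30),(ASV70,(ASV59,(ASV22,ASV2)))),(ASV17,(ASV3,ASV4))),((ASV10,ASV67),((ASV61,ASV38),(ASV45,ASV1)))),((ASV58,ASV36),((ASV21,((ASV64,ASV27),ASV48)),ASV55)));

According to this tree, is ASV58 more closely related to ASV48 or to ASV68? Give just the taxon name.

ASV48

The MRCA of ASV58 and ASV48 subtends ((ASV58,ASV36),((ASV21,((ASV64,ASV27),ASV48)),ASV55)) (7 taxa).
The MRCA of ASV58 and ASV68 is the root, subtending the entire tree (22 taxa).
The first is nested inside the second, so ASV58 shares a more recent common ancestor with ASV48.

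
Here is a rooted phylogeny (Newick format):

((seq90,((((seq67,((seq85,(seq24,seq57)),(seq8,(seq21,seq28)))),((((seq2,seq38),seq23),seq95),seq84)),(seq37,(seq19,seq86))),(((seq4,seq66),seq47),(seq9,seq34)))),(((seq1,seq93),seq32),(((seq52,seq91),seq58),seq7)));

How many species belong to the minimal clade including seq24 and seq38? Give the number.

The MRCA of seq24 and seq38 is the node subtending ((seq67,((seq85,(seq24,seq57)),(seq8,(seq21,seq28)))),((((seq2,seq38),seq23),seq95),seq84)).
That clade contains 12 terminal taxa: seq2, seq21, seq23, seq24, seq28, seq38, seq57, seq67, seq8, seq84, seq85, seq95.

12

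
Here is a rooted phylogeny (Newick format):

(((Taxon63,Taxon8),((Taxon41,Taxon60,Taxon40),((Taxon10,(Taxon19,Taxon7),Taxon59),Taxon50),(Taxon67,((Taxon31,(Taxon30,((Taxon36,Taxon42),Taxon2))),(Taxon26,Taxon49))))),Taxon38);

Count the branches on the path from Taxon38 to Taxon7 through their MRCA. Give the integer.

7

The MRCA of Taxon38 and Taxon7 is the root of the tree.
From Taxon38 up to that node: 1 branch. From Taxon7 up to the same node: 6 branches. Total: 1 + 6 = 7.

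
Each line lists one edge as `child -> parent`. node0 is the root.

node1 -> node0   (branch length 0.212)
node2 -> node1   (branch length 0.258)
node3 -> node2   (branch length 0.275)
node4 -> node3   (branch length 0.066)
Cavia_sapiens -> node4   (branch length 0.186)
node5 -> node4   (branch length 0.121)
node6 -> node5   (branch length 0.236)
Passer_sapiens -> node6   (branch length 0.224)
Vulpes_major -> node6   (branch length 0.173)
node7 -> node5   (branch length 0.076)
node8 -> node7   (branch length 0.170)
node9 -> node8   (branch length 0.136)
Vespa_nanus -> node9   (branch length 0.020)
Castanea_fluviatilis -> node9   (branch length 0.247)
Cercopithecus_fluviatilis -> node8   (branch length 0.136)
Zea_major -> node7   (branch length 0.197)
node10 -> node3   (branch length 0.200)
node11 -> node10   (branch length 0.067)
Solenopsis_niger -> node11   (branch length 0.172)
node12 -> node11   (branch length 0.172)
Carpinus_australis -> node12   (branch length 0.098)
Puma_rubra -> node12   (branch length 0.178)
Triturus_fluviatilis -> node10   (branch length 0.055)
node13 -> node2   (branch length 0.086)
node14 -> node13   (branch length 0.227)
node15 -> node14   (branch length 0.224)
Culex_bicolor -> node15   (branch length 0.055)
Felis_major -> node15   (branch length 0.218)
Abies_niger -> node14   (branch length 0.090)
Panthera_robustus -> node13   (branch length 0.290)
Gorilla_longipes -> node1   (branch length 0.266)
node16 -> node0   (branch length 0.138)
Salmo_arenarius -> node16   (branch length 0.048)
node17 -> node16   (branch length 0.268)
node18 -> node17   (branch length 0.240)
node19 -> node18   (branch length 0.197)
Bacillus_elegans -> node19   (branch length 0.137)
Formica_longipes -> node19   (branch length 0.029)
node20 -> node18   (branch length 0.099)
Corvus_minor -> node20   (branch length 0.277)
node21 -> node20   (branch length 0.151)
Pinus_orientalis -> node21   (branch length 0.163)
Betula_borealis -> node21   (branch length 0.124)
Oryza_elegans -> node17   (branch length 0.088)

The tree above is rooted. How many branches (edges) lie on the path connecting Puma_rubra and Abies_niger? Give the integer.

The MRCA of Puma_rubra and Abies_niger is the node subtending (((Cavia_sapiens,((Passer_sapiens,Vulpes_major),(((Vespa_nanus,Castanea_fluviatilis),Cercopithecus_fluviatilis),Zea_major))),((Solenopsis_niger,(Carpinus_australis,Puma_rubra)),Triturus_fluviatilis)),(((Culex_bicolor,Felis_major),Abies_niger),Panthera_robustus)).
From Puma_rubra up to that node: 5 branches. From Abies_niger up to the same node: 3 branches. Total: 5 + 3 = 8.

8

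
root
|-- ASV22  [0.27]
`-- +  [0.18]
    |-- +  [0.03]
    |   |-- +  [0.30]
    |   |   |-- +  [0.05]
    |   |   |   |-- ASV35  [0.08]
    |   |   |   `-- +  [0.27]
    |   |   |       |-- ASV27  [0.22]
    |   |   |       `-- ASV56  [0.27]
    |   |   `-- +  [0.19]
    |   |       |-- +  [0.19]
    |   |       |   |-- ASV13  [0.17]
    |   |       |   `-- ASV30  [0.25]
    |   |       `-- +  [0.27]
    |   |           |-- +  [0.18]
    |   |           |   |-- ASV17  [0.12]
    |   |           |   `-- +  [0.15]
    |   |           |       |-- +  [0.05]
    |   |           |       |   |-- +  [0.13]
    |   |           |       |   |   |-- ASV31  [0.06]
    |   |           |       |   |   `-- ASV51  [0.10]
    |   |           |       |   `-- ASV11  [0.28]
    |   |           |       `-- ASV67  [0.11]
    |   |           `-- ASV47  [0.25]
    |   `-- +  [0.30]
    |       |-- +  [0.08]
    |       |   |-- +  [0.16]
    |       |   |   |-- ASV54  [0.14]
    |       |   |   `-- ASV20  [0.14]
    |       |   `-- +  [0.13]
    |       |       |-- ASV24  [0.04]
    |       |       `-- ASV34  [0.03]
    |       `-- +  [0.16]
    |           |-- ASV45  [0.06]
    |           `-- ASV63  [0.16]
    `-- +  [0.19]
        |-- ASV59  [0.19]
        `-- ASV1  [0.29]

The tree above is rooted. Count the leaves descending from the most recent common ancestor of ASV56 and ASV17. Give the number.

The MRCA of ASV56 and ASV17 is the node subtending ((ASV35,(ASV27,ASV56)),((ASV13,ASV30),((ASV17,(((ASV31,ASV51),ASV11),ASV67)),ASV47))).
That clade contains 11 terminal taxa: ASV11, ASV13, ASV17, ASV27, ASV30, ASV31, ASV35, ASV47, ASV51, ASV56, ASV67.

11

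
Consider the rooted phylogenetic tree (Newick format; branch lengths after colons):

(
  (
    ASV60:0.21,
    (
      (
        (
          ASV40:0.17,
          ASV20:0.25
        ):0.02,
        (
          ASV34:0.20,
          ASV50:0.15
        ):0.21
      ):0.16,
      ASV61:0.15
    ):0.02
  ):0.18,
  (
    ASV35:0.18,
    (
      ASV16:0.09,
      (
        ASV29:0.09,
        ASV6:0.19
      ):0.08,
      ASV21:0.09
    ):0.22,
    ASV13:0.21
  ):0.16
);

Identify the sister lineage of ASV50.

ASV50 attaches to the tree at the node subtending (ASV34,ASV50).
The other lineage descending from that same node — the sister group — is the single tip ASV34.

ASV34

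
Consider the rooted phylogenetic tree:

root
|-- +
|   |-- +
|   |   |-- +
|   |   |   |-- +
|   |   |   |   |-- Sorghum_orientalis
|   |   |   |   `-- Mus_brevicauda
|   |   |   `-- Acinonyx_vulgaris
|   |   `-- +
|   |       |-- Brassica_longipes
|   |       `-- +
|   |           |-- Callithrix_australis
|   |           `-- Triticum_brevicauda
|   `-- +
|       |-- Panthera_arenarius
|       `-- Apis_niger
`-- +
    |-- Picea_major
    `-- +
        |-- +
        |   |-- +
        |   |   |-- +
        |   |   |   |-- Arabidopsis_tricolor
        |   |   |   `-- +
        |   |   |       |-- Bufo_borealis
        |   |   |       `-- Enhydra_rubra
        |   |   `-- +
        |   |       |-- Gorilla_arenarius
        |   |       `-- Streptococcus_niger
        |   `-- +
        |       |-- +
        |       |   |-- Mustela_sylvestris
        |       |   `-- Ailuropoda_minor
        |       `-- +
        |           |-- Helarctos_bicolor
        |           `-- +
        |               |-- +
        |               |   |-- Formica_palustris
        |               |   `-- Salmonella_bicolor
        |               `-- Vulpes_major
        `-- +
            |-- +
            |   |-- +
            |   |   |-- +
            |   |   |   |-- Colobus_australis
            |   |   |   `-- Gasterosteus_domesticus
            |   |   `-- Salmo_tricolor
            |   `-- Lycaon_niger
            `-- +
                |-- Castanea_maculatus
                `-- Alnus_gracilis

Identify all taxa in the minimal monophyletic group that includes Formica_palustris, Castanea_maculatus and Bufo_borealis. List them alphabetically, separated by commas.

Ailuropoda_minor, Alnus_gracilis, Arabidopsis_tricolor, Bufo_borealis, Castanea_maculatus, Colobus_australis, Enhydra_rubra, Formica_palustris, Gasterosteus_domesticus, Gorilla_arenarius, Helarctos_bicolor, Lycaon_niger, Mustela_sylvestris, Salmo_tricolor, Salmonella_bicolor, Streptococcus_niger, Vulpes_major

Tracing Formica_palustris: it sits inside (Formica_palustris,Salmonella_bicolor).
Tracing Castanea_maculatus: it sits inside (Castanea_maculatus,Alnus_gracilis).
Tracing Bufo_borealis: it sits inside (Bufo_borealis,Enhydra_rubra).
The smallest clade enclosing all 3 is ((((Arabidopsis_tricolor,(Bufo_borealis,Enhydra_rubra)),(Gorilla_arenarius,Streptococcus_niger)),((Mustela_sylvestris,Ailuropoda_minor),(Helarctos_bicolor,((Formica_palustris,Salmonella_bicolor),Vulpes_major)))),((((Colobus_australis,Gasterosteus_domesticus),Salmo_tricolor),Lycaon_niger),(Castanea_maculatus,Alnus_gracilis))); the answer is its 17 terminal taxa in alphabetical order.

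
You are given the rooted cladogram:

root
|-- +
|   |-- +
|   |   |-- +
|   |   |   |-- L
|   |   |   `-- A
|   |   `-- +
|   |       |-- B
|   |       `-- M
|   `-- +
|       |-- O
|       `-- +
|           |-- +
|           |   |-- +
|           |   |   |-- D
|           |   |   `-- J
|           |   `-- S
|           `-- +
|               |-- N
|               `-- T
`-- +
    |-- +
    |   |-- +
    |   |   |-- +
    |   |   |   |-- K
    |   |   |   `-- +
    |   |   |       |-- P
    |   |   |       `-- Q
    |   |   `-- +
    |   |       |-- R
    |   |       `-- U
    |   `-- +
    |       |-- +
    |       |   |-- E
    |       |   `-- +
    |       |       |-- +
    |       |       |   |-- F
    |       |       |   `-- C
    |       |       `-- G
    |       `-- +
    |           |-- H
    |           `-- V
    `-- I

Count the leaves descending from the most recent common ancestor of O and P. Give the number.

The MRCA of O and P is the root, so the clade is the entire tree.
That clade contains 22 terminal taxa: A, B, C, D, E, F, G, H, I, J, K, L, M, N, O, P, Q, R, S, T, U, V.

22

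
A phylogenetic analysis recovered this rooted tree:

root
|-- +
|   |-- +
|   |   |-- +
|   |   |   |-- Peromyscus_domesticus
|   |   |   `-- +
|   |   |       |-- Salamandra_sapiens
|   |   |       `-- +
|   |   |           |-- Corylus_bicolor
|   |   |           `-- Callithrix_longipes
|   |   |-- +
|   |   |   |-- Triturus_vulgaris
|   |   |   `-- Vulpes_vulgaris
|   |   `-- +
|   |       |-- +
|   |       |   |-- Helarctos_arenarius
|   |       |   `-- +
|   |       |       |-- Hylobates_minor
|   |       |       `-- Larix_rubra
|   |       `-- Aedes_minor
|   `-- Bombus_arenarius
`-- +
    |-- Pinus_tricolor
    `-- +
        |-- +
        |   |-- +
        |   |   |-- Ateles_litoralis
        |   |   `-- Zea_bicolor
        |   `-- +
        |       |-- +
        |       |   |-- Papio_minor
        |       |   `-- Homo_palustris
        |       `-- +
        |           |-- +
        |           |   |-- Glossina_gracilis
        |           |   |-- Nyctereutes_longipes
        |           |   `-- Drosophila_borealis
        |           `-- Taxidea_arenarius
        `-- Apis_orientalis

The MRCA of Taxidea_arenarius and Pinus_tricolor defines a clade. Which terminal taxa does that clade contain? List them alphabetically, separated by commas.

Tracing Taxidea_arenarius: it sits inside ((Glossina_gracilis,Nyctereutes_longipes,Drosophila_borealis),Taxidea_arenarius).
Tracing Pinus_tricolor: it sits inside (Pinus_tricolor,(((Ateles_litoralis,Zea_bicolor),((Papio_minor,Homo_palustris),((Glossina_gracilis,Nyctereutes_longipes,Drosophila_borealis),Taxidea_arenarius))),Apis_orientalis)).
The smallest clade enclosing both is (Pinus_tricolor,(((Ateles_litoralis,Zea_bicolor),((Papio_minor,Homo_palustris),((Glossina_gracilis,Nyctereutes_longipes,Drosophila_borealis),Taxidea_arenarius))),Apis_orientalis)); the answer is its 10 terminal taxa in alphabetical order.

Apis_orientalis, Ateles_litoralis, Drosophila_borealis, Glossina_gracilis, Homo_palustris, Nyctereutes_longipes, Papio_minor, Pinus_tricolor, Taxidea_arenarius, Zea_bicolor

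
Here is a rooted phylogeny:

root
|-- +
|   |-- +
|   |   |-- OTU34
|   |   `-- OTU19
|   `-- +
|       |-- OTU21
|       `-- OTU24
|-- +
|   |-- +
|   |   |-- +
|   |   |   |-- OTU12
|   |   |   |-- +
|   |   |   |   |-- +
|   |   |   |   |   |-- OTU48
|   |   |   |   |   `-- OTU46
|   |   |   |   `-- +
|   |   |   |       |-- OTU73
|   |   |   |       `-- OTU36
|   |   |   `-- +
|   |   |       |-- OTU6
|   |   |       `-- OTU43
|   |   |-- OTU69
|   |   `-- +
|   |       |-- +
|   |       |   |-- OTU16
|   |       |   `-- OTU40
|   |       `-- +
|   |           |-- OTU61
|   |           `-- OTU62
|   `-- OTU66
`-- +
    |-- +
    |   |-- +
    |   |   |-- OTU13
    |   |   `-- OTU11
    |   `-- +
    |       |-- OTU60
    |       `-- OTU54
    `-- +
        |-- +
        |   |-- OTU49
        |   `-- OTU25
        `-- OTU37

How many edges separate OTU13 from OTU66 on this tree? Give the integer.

The MRCA of OTU13 and OTU66 is the root of the tree.
From OTU13 up to that node: 4 branches. From OTU66 up to the same node: 2 branches. Total: 4 + 2 = 6.

6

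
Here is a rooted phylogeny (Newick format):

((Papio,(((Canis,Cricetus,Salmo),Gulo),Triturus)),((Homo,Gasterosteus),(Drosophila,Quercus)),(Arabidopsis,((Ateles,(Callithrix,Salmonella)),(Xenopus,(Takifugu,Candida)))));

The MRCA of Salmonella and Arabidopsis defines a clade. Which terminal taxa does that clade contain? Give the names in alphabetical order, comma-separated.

Arabidopsis, Ateles, Callithrix, Candida, Salmonella, Takifugu, Xenopus

Tracing Salmonella: it sits inside (Callithrix,Salmonella).
Tracing Arabidopsis: it sits inside (Arabidopsis,((Ateles,(Callithrix,Salmonella)),(Xenopus,(Takifugu,Candida)))).
The smallest clade enclosing both is (Arabidopsis,((Ateles,(Callithrix,Salmonella)),(Xenopus,(Takifugu,Candida)))); the answer is its 7 terminal taxa in alphabetical order.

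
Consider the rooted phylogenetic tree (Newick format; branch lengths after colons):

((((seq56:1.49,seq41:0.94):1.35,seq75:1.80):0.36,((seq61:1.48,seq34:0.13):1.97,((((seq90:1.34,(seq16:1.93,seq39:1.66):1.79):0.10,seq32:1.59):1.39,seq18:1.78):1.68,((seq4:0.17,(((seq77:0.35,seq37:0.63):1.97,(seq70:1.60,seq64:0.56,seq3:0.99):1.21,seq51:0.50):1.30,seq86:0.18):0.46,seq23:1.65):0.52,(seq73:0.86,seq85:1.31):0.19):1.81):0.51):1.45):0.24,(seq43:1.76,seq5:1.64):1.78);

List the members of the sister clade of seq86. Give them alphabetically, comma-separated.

seq3, seq37, seq51, seq64, seq70, seq77

seq86 attaches to the tree at the node subtending (((seq77,seq37),(seq70,seq64,seq3),seq51),seq86).
The other lineage descending from that same node — the sister group — is ((seq77,seq37),(seq70,seq64,seq3),seq51); its 6 tips in alphabetical order are the answer.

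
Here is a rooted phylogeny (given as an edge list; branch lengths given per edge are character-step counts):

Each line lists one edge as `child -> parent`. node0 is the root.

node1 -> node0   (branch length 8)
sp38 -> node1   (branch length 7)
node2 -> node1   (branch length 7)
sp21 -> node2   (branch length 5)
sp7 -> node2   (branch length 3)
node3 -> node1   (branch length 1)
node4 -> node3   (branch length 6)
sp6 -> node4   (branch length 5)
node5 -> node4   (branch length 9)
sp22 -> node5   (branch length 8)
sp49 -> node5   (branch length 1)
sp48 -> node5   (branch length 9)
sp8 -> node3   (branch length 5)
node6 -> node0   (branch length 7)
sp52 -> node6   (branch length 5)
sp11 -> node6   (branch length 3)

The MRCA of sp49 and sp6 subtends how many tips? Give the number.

The MRCA of sp49 and sp6 is the node subtending (sp6,(sp22,sp49,sp48)).
That clade contains 4 terminal taxa: sp22, sp48, sp49, sp6.

4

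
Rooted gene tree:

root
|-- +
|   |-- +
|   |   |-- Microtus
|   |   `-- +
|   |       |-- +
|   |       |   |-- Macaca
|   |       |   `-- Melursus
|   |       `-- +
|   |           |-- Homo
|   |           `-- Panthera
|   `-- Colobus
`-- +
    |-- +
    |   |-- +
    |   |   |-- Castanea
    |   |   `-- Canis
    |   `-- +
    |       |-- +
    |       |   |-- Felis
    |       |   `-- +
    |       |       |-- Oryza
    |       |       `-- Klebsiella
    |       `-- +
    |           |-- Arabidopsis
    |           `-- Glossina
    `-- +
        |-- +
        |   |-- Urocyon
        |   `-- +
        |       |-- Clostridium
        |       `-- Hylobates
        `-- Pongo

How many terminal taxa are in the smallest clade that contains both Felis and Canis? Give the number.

7

The MRCA of Felis and Canis is the node subtending ((Castanea,Canis),((Felis,(Oryza,Klebsiella)),(Arabidopsis,Glossina))).
That clade contains 7 terminal taxa: Arabidopsis, Canis, Castanea, Felis, Glossina, Klebsiella, Oryza.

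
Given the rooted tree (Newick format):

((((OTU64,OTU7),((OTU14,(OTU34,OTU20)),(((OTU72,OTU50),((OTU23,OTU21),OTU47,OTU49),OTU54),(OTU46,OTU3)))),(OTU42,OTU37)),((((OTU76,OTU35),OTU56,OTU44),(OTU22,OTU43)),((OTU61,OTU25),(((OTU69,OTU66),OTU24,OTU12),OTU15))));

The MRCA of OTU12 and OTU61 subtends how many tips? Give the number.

The MRCA of OTU12 and OTU61 is the node subtending ((OTU61,OTU25),(((OTU69,OTU66),OTU24,OTU12),OTU15)).
That clade contains 7 terminal taxa: OTU12, OTU15, OTU24, OTU25, OTU61, OTU66, OTU69.

7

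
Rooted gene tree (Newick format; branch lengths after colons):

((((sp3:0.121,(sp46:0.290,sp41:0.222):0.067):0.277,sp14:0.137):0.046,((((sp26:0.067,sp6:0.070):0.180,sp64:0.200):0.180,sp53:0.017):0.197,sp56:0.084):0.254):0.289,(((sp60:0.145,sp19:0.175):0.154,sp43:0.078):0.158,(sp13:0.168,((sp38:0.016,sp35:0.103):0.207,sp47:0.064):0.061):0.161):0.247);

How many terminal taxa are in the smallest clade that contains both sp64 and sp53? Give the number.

The MRCA of sp64 and sp53 is the node subtending (((sp26,sp6),sp64),sp53).
That clade contains 4 terminal taxa: sp26, sp53, sp6, sp64.

4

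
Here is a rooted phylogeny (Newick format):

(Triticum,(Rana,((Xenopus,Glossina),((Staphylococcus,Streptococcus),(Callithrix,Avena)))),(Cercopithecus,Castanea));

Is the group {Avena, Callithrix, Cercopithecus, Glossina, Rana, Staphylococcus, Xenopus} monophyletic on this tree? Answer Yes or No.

The MRCA of the listed taxa is the root, so the smallest clade containing them is the whole tree.
That clade also contains Castanea, Streptococcus, Triticum, which are not in the proposed group, so the group is not monophyletic.

No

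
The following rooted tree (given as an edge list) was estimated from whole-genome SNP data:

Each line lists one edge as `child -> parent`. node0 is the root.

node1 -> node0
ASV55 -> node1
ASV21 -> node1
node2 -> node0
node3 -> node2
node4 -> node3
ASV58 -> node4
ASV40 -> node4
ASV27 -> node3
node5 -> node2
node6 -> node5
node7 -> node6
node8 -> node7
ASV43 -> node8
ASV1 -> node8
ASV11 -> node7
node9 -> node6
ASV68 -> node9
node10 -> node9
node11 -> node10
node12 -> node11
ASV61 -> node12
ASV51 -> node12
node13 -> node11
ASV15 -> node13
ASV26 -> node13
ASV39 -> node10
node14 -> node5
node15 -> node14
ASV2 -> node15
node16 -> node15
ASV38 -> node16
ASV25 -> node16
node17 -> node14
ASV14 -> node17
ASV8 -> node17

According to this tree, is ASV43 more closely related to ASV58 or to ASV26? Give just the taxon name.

ASV26

The MRCA of ASV43 and ASV26 subtends (((ASV43,ASV1),ASV11),(ASV68,(((ASV61,ASV51),(ASV15,ASV26)),ASV39))) (9 taxa).
The MRCA of ASV43 and ASV58 subtends (((ASV58,ASV40),ASV27),((((ASV43,ASV1),ASV11),(ASV68,(((ASV61,ASV51),(ASV15,ASV26)),ASV39))),((ASV2,(ASV38,ASV25)),(ASV14,ASV8)))) (17 taxa).
The first is nested inside the second, so ASV43 shares a more recent common ancestor with ASV26.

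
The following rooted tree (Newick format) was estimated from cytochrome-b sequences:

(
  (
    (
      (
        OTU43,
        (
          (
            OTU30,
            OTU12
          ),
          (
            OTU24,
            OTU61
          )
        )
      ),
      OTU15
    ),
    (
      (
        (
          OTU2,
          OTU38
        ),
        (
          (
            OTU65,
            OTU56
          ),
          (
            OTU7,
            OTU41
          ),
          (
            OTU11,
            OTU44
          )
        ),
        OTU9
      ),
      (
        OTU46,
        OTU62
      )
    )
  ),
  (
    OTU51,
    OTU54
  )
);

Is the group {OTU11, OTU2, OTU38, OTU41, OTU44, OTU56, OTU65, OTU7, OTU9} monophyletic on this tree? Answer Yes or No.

Yes

The most recent common ancestor of these taxa subtends ((OTU2,OTU38),((OTU65,OTU56),(OTU7,OTU41),(OTU11,OTU44)),OTU9).
That clade has exactly 9 tips — every listed taxon and nothing else — so the group is monophyletic.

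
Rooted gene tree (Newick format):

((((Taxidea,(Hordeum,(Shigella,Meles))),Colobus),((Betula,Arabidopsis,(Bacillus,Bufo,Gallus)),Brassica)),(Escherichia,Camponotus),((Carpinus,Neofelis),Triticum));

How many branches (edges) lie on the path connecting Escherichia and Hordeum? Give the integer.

The MRCA of Escherichia and Hordeum is the root of the tree.
From Escherichia up to that node: 2 branches. From Hordeum up to the same node: 5 branches. Total: 2 + 5 = 7.

7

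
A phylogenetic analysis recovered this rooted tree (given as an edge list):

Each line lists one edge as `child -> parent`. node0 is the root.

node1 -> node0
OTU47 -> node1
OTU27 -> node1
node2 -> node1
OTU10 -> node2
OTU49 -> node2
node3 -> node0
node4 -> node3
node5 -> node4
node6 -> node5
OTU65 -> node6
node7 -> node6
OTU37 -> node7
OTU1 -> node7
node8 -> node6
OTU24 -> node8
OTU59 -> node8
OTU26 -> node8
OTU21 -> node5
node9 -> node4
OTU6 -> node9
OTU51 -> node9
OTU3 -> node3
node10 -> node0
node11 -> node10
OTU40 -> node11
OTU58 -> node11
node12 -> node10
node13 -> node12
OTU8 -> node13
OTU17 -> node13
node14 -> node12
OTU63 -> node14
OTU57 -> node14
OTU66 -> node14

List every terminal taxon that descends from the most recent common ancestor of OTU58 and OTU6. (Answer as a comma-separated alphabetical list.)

OTU1, OTU10, OTU17, OTU21, OTU24, OTU26, OTU27, OTU3, OTU37, OTU40, OTU47, OTU49, OTU51, OTU57, OTU58, OTU59, OTU6, OTU63, OTU65, OTU66, OTU8

Tracing OTU58: it sits inside (OTU40,OTU58).
Tracing OTU6: it sits inside (OTU6,OTU51).
The smallest clade enclosing both is the whole tree (their MRCA is the root), so the answer is all 21 tips in alphabetical order.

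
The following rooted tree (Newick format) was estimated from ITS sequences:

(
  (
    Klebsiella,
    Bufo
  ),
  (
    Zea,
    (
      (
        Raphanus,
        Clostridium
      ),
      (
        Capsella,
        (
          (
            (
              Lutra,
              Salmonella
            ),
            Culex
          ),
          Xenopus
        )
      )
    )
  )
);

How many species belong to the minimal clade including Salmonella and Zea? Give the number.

8

The MRCA of Salmonella and Zea is the node subtending (Zea,((Raphanus,Clostridium),(Capsella,(((Lutra,Salmonella),Culex),Xenopus)))).
That clade contains 8 terminal taxa: Capsella, Clostridium, Culex, Lutra, Raphanus, Salmonella, Xenopus, Zea.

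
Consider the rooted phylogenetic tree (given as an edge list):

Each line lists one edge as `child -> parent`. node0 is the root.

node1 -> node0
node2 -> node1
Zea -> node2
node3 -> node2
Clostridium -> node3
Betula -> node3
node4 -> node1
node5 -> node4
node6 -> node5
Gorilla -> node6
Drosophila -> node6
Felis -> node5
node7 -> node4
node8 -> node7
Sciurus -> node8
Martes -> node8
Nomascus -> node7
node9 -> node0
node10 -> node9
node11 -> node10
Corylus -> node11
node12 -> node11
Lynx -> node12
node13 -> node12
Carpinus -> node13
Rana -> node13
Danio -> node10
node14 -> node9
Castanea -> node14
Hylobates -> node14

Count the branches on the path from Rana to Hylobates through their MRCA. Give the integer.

The MRCA of Rana and Hylobates is the node subtending (((Corylus,(Lynx,(Carpinus,Rana))),Danio),(Castanea,Hylobates)).
From Rana up to that node: 5 branches. From Hylobates up to the same node: 2 branches. Total: 5 + 2 = 7.

7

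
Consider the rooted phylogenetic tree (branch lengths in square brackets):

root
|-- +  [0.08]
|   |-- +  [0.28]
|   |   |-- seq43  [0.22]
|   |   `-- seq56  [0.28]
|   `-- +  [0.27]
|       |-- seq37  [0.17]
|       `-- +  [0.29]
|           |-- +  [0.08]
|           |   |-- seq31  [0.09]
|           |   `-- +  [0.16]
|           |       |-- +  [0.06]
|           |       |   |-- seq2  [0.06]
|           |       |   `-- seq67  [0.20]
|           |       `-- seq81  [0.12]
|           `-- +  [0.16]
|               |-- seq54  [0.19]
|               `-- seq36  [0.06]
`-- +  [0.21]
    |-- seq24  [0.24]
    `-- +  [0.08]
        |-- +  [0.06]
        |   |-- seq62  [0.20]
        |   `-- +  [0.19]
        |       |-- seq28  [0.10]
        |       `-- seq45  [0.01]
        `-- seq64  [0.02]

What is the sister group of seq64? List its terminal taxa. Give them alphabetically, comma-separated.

seq64 attaches to the tree at the node subtending ((seq62,(seq28,seq45)),seq64).
The other lineage descending from that same node — the sister group — is (seq62,(seq28,seq45)); its 3 tips in alphabetical order are the answer.

seq28, seq45, seq62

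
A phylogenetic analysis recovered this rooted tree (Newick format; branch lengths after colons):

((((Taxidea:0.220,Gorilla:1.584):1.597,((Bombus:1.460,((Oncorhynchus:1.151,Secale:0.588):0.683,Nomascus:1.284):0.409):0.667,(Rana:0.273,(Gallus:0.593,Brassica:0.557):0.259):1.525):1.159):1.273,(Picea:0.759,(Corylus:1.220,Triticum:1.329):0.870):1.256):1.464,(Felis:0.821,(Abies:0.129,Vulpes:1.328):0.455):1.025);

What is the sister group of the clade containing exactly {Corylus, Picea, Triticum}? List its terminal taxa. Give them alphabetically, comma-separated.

Bombus, Brassica, Gallus, Gorilla, Nomascus, Oncorhynchus, Rana, Secale, Taxidea

The clade containing exactly {Corylus, Picea, Triticum} attaches to the tree at the node subtending (((Taxidea,Gorilla),((Bombus,((Oncorhynchus,Secale),Nomascus)),(Rana,(Gallus,Brassica)))),(Picea,(Corylus,Triticum))).
The other lineage descending from that same node — the sister group — is ((Taxidea,Gorilla),((Bombus,((Oncorhynchus,Secale),Nomascus)),(Rana,(Gallus,Brassica)))); its 9 tips in alphabetical order are the answer.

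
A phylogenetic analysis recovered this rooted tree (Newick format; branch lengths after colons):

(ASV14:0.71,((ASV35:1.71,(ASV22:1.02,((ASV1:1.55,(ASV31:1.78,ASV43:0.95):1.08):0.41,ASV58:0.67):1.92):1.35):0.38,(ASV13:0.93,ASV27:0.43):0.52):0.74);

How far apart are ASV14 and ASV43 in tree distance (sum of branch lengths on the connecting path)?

7.54

The path runs ASV14 → … → MRCA → … → ASV43; the MRCA is the root of the tree.
Branch lengths along that path: 0.71 + 0.74 + 0.38 + 1.35 + 1.92 + 0.41 + 1.08 + 0.95 = 7.54.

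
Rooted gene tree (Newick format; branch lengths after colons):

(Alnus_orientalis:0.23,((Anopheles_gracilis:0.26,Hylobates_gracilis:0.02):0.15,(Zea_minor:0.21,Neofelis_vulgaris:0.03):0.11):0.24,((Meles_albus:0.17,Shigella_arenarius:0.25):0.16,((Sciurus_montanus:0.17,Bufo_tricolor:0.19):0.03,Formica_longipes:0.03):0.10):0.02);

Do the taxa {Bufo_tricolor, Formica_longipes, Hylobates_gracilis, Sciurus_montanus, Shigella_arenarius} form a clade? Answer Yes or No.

No

The MRCA of the listed taxa is the root, so the smallest clade containing them is the whole tree.
That clade also contains Alnus_orientalis, Anopheles_gracilis, Meles_albus, Neofelis_vulgaris, Zea_minor, which are not in the proposed group, so the group is not monophyletic.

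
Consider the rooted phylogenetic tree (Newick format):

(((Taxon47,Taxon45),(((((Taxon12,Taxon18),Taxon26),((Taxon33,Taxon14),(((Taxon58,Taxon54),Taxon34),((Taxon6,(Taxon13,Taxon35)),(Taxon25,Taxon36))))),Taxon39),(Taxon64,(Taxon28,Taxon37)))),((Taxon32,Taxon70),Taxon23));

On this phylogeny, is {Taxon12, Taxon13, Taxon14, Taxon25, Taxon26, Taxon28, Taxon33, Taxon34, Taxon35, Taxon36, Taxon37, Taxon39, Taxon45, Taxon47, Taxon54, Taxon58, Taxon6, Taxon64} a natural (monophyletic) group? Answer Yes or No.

No

The MRCA of the listed taxa subtends ((Taxon47,Taxon45),(((((Taxon12,Taxon18),Taxon26),((Taxon33,Taxon14),(((Taxon58,Taxon54),Taxon34),((Taxon6,(Taxon13,Taxon35)),(Taxon25,Taxon36))))),Taxon39),(Taxon64,(Taxon28,Taxon37)))).
That clade also contains Taxon18, which is not in the proposed group, so the group is not monophyletic.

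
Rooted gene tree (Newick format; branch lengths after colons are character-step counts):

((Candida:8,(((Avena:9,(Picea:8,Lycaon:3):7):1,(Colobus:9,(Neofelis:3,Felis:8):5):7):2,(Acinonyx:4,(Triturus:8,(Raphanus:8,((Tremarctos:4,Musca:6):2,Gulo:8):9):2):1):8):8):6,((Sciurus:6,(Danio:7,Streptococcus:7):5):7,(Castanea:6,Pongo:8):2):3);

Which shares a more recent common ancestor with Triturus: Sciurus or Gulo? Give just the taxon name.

Gulo

The MRCA of Triturus and Gulo subtends (Triturus,(Raphanus,((Tremarctos,Musca),Gulo))) (5 taxa).
The MRCA of Triturus and Sciurus is the root, subtending the entire tree (18 taxa).
The first is nested inside the second, so Triturus shares a more recent common ancestor with Gulo.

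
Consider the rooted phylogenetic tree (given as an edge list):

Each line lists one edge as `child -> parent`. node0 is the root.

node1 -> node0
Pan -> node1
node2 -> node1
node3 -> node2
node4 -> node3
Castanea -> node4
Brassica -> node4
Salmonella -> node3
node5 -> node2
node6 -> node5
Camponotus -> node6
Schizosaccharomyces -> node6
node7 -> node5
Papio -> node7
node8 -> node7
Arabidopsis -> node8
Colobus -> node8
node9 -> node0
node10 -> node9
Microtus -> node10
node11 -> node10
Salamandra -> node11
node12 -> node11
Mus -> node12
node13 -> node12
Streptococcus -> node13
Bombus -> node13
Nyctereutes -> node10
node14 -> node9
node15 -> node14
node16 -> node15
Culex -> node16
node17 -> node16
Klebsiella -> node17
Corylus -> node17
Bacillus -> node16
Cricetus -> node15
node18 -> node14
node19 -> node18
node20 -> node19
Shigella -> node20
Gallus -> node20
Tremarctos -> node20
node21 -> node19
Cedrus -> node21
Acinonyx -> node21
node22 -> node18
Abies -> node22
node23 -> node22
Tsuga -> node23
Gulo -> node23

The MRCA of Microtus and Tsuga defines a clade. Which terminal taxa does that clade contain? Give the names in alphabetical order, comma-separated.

Abies, Acinonyx, Bacillus, Bombus, Cedrus, Corylus, Cricetus, Culex, Gallus, Gulo, Klebsiella, Microtus, Mus, Nyctereutes, Salamandra, Shigella, Streptococcus, Tremarctos, Tsuga

Tracing Microtus: it sits inside (Microtus,(Salamandra,(Mus,(Streptococcus,Bombus))),Nyctereutes).
Tracing Tsuga: it sits inside (Tsuga,Gulo).
The smallest clade enclosing both is ((Microtus,(Salamandra,(Mus,(Streptococcus,Bombus))),Nyctereutes),(((Culex,(Klebsiella,Corylus),Bacillus),Cricetus),(((Shigella,Gallus,Tremarctos),(Cedrus,Acinonyx)),(Abies,(Tsuga,Gulo))))); the answer is its 19 terminal taxa in alphabetical order.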